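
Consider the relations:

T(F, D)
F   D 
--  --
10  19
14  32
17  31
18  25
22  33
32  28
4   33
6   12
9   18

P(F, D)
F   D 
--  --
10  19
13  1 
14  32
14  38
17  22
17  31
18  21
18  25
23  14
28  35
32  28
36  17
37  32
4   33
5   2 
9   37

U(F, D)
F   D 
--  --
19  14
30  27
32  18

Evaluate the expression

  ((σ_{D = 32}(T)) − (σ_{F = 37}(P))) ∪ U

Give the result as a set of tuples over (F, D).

{(14, 32), (19, 14), (30, 27), (32, 18)}

Filtering on D = 32 leaves {(14, 32)}.
Filtering on F = 37 leaves {(37, 32)}.
Difference: {(14, 32)} with {(37, 32)} → {(14, 32)}
Union: {(14, 32)} with {(19, 14), (30, 27), (32, 18)} → {(14, 32), (19, 14), (30, 27), (32, 18)}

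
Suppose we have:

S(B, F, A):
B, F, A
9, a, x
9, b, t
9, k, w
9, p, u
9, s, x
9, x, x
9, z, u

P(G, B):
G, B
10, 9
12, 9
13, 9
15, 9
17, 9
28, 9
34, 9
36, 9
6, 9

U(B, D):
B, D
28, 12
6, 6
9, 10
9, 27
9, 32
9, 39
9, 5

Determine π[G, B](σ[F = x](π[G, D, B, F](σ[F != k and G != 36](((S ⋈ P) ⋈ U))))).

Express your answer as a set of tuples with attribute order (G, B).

{(10, 9), (12, 9), (13, 9), (15, 9), (17, 9), (28, 9), (34, 9), (6, 9)}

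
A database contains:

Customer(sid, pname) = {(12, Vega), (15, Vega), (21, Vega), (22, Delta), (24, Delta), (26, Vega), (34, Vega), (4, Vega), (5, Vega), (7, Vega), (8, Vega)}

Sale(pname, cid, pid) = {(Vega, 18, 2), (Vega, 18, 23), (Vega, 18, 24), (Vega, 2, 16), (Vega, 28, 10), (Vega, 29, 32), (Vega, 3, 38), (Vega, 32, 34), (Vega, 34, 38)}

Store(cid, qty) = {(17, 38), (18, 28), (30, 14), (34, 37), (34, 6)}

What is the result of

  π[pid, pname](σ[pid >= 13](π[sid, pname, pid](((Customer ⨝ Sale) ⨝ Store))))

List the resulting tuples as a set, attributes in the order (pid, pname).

{(23, Vega), (24, Vega), (38, Vega)}

Customer ⋈ Sale (natural join on pname): {(12, Vega, 18, 2), (12, Vega, 18, 23), (12, Vega, 18, 24), (12, Vega, 2, 16), (12, Vega, 28, 10), (12, Vega, 29, 32), (12, Vega, 3, 38), (12, Vega, 32, 34), (12, Vega, 34, 38), (15, Vega, 18, 2), (15, Vega, 18, 23), (15, Vega, 18, 24), (15, Vega, 2, 16), (15, Vega, 28, 10), (15, Vega, 29, 32), (15, Vega, 3, 38), (15, Vega, 32, 34), (15, Vega, 34, 38), (21, Vega, 18, 2), (21, Vega, 18, 23), (21, Vega, 18, 24), (21, Vega, 2, 16), (21, Vega, 28, 10), (21, Vega, 29, 32), (21, Vega, 3, 38), (21, Vega, 32, 34), (21, Vega, 34, 38), (26, Vega, 18, 2), (26, Vega, 18, 23), (26, Vega, 18, 24), (26, Vega, 2, 16), (26, Vega, 28, 10), (26, Vega, 29, 32), (26, Vega, 3, 38), (26, Vega, 32, 34), (26, Vega, 34, 38), (34, Vega, 18, 2), (34, Vega, 18, 23), (34, Vega, 18, 24), (34, Vega, 2, 16), (34, Vega, 28, 10), (34, Vega, 29, 32), (34, Vega, 3, 38), (34, Vega, 32, 34), (34, Vega, 34, 38), (4, Vega, 18, 2), (4, Vega, 18, 23), (4, Vega, 18, 24), (4, Vega, 2, 16), (4, Vega, 28, 10), (4, Vega, 29, 32), (4, Vega, 3, 38), (4, Vega, 32, 34), (4, Vega, 34, 38), (5, Vega, 18, 2), (5, Vega, 18, 23), (5, Vega, 18, 24), (5, Vega, 2, 16), (5, Vega, 28, 10), (5, Vega, 29, 32), (5, Vega, 3, 38), (5, Vega, 32, 34), (5, Vega, 34, 38), (7, Vega, 18, 2), (7, Vega, 18, 23), (7, Vega, 18, 24), (7, Vega, 2, 16), (7, Vega, 28, 10), (7, Vega, 29, 32), (7, Vega, 3, 38), (7, Vega, 32, 34), (7, Vega, 34, 38), (8, Vega, 18, 2), (8, Vega, 18, 23), (8, Vega, 18, 24), (8, Vega, 2, 16), (8, Vega, 28, 10), (8, Vega, 29, 32), (8, Vega, 3, 38), (8, Vega, 32, 34), (8, Vega, 34, 38)}
(Customer ⨝ Sale) ⋈ Store (natural join on cid): {(12, Vega, 18, 2, 28), (12, Vega, 18, 23, 28), (12, Vega, 18, 24, 28), (12, Vega, 34, 38, 37), (12, Vega, 34, 38, 6), (15, Vega, 18, 2, 28), (15, Vega, 18, 23, 28), (15, Vega, 18, 24, 28), (15, Vega, 34, 38, 37), (15, Vega, 34, 38, 6), (21, Vega, 18, 2, 28), (21, Vega, 18, 23, 28), (21, Vega, 18, 24, 28), (21, Vega, 34, 38, 37), (21, Vega, 34, 38, 6), (26, Vega, 18, 2, 28), (26, Vega, 18, 23, 28), (26, Vega, 18, 24, 28), (26, Vega, 34, 38, 37), (26, Vega, 34, 38, 6), (34, Vega, 18, 2, 28), (34, Vega, 18, 23, 28), (34, Vega, 18, 24, 28), (34, Vega, 34, 38, 37), (34, Vega, 34, 38, 6), (4, Vega, 18, 2, 28), (4, Vega, 18, 23, 28), (4, Vega, 18, 24, 28), (4, Vega, 34, 38, 37), (4, Vega, 34, 38, 6), (5, Vega, 18, 2, 28), (5, Vega, 18, 23, 28), (5, Vega, 18, 24, 28), (5, Vega, 34, 38, 37), (5, Vega, 34, 38, 6), (7, Vega, 18, 2, 28), (7, Vega, 18, 23, 28), (7, Vega, 18, 24, 28), (7, Vega, 34, 38, 37), (7, Vega, 34, 38, 6), (8, Vega, 18, 2, 28), (8, Vega, 18, 23, 28), (8, Vega, 18, 24, 28), (8, Vega, 34, 38, 37), (8, Vega, 34, 38, 6)}
Keep only column(s) sid, pname, pid (9 duplicate(s) eliminated): {(12, Vega, 2), (12, Vega, 23), (12, Vega, 24), (12, Vega, 38), (15, Vega, 2), (15, Vega, 23), (15, Vega, 24), (15, Vega, 38), (21, Vega, 2), (21, Vega, 23), (21, Vega, 24), (21, Vega, 38), (26, Vega, 2), (26, Vega, 23), (26, Vega, 24), (26, Vega, 38), (34, Vega, 2), (34, Vega, 23), (34, Vega, 24), (34, Vega, 38), (4, Vega, 2), (4, Vega, 23), (4, Vega, 24), (4, Vega, 38), (5, Vega, 2), (5, Vega, 23), (5, Vega, 24), (5, Vega, 38), (7, Vega, 2), (7, Vega, 23), (7, Vega, 24), (7, Vega, 38), (8, Vega, 2), (8, Vega, 23), (8, Vega, 24), (8, Vega, 38)}
Selection pid >= 13: {(12, Vega, 23), (12, Vega, 24), (12, Vega, 38), (15, Vega, 23), (15, Vega, 24), (15, Vega, 38), (21, Vega, 23), (21, Vega, 24), (21, Vega, 38), (26, Vega, 23), (26, Vega, 24), (26, Vega, 38), (34, Vega, 23), (34, Vega, 24), (34, Vega, 38), (4, Vega, 23), (4, Vega, 24), (4, Vega, 38), (5, Vega, 23), (5, Vega, 24), (5, Vega, 38), (7, Vega, 23), (7, Vega, 24), (7, Vega, 38), (8, Vega, 23), (8, Vega, 24), (8, Vega, 38)}
Keep only column(s) pid, pname (24 duplicate(s) eliminated): {(23, Vega), (24, Vega), (38, Vega)}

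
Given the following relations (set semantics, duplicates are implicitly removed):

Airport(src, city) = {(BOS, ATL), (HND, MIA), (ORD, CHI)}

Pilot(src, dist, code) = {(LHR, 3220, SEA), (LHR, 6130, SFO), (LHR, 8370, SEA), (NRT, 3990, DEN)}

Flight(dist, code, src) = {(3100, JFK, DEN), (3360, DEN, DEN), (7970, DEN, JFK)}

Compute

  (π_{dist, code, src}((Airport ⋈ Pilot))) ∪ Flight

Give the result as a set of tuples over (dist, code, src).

{(3100, JFK, DEN), (3360, DEN, DEN), (7970, DEN, JFK)}

Joining Airport and Pilot on src yields {}.
π[dist, code, src]: project onto (dist, code, src) → {}
Union: {} with {(3100, JFK, DEN), (3360, DEN, DEN), (7970, DEN, JFK)} → {(3100, JFK, DEN), (3360, DEN, DEN), (7970, DEN, JFK)}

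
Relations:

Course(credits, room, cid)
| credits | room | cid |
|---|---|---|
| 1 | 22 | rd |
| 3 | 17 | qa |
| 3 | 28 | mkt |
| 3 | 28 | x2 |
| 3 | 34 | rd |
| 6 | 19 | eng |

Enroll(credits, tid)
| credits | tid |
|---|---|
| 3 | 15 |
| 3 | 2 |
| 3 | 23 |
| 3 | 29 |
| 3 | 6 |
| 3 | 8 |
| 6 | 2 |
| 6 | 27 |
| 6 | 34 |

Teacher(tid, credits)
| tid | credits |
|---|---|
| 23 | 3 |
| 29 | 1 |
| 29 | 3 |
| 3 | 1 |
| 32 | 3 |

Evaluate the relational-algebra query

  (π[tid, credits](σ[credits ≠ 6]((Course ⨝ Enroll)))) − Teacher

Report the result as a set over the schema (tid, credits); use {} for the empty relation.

Natural join on credits: {(3, 17, qa, 15), (3, 17, qa, 2), (3, 17, qa, 23), (3, 17, qa, 29), (3, 17, qa, 6), (3, 17, qa, 8), (3, 28, mkt, 15), (3, 28, mkt, 2), (3, 28, mkt, 23), (3, 28, mkt, 29), (3, 28, mkt, 6), (3, 28, mkt, 8), (3, 28, x2, 15), (3, 28, x2, 2), (3, 28, x2, 23), (3, 28, x2, 29), (3, 28, x2, 6), (3, 28, x2, 8), (3, 34, rd, 15), (3, 34, rd, 2), (3, 34, rd, 23), (3, 34, rd, 29), (3, 34, rd, 6), (3, 34, rd, 8), (6, 19, eng, 2), (6, 19, eng, 27), (6, 19, eng, 34)}
Apply σ_{credits ≠ 6}; surviving tuples: {(3, 17, qa, 15), (3, 17, qa, 2), (3, 17, qa, 23), (3, 17, qa, 29), (3, 17, qa, 6), (3, 17, qa, 8), (3, 28, mkt, 15), (3, 28, mkt, 2), (3, 28, mkt, 23), (3, 28, mkt, 29), (3, 28, mkt, 6), (3, 28, mkt, 8), (3, 28, x2, 15), (3, 28, x2, 2), (3, 28, x2, 23), (3, 28, x2, 29), (3, 28, x2, 6), (3, 28, x2, 8), (3, 34, rd, 15), (3, 34, rd, 2), (3, 34, rd, 23), (3, 34, rd, 29), (3, 34, rd, 6), (3, 34, rd, 8)}
Keep only column(s) tid, credits (18 duplicate(s) eliminated): {(15, 3), (2, 3), (23, 3), (29, 3), (6, 3), (8, 3)}
Difference: {(15, 3), (2, 3), (23, 3), (29, 3), (6, 3), (8, 3)} with {(23, 3), (29, 1), (29, 3), (3, 1), (32, 3)} → {(15, 3), (2, 3), (6, 3), (8, 3)}

{(15, 3), (2, 3), (6, 3), (8, 3)}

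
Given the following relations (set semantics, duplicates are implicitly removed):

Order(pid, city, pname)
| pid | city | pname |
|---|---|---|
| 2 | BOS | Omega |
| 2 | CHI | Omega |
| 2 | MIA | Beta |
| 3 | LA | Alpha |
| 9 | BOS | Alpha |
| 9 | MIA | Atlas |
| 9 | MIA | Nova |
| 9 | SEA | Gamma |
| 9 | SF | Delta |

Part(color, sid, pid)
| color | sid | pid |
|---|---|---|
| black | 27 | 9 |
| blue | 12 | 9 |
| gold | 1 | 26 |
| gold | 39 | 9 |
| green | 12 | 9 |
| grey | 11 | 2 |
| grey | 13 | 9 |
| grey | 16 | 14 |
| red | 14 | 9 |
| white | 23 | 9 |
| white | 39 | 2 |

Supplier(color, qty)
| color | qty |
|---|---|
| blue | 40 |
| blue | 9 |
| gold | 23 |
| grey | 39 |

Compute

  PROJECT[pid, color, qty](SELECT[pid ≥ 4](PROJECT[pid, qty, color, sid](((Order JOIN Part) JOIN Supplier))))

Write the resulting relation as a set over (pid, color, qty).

{(9, blue, 40), (9, blue, 9), (9, gold, 23), (9, grey, 39)}

Order ⋈ Part (natural join on pid): {(2, BOS, Omega, grey, 11), (2, BOS, Omega, white, 39), (2, CHI, Omega, grey, 11), (2, CHI, Omega, white, 39), (2, MIA, Beta, grey, 11), (2, MIA, Beta, white, 39), (9, BOS, Alpha, black, 27), (9, BOS, Alpha, blue, 12), (9, BOS, Alpha, gold, 39), (9, BOS, Alpha, green, 12), (9, BOS, Alpha, grey, 13), (9, BOS, Alpha, red, 14), (9, BOS, Alpha, white, 23), (9, MIA, Atlas, black, 27), (9, MIA, Atlas, blue, 12), (9, MIA, Atlas, gold, 39), (9, MIA, Atlas, green, 12), (9, MIA, Atlas, grey, 13), (9, MIA, Atlas, red, 14), (9, MIA, Atlas, white, 23), (9, MIA, Nova, black, 27), (9, MIA, Nova, blue, 12), (9, MIA, Nova, gold, 39), (9, MIA, Nova, green, 12), (9, MIA, Nova, grey, 13), (9, MIA, Nova, red, 14), (9, MIA, Nova, white, 23), (9, SEA, Gamma, black, 27), (9, SEA, Gamma, blue, 12), (9, SEA, Gamma, gold, 39), (9, SEA, Gamma, green, 12), (9, SEA, Gamma, grey, 13), (9, SEA, Gamma, red, 14), (9, SEA, Gamma, white, 23), (9, SF, Delta, black, 27), (9, SF, Delta, blue, 12), (9, SF, Delta, gold, 39), (9, SF, Delta, green, 12), (9, SF, Delta, grey, 13), (9, SF, Delta, red, 14), (9, SF, Delta, white, 23)}
(Order JOIN Part) ⋈ Supplier (natural join on color): {(2, BOS, Omega, grey, 11, 39), (2, CHI, Omega, grey, 11, 39), (2, MIA, Beta, grey, 11, 39), (9, BOS, Alpha, blue, 12, 40), (9, BOS, Alpha, blue, 12, 9), (9, BOS, Alpha, gold, 39, 23), (9, BOS, Alpha, grey, 13, 39), (9, MIA, Atlas, blue, 12, 40), (9, MIA, Atlas, blue, 12, 9), (9, MIA, Atlas, gold, 39, 23), (9, MIA, Atlas, grey, 13, 39), (9, MIA, Nova, blue, 12, 40), (9, MIA, Nova, blue, 12, 9), (9, MIA, Nova, gold, 39, 23), (9, MIA, Nova, grey, 13, 39), (9, SEA, Gamma, blue, 12, 40), (9, SEA, Gamma, blue, 12, 9), (9, SEA, Gamma, gold, 39, 23), (9, SEA, Gamma, grey, 13, 39), (9, SF, Delta, blue, 12, 40), (9, SF, Delta, blue, 12, 9), (9, SF, Delta, gold, 39, 23), (9, SF, Delta, grey, 13, 39)}
Keep only column(s) pid, qty, color, sid (18 duplicate(s) eliminated): {(2, 39, grey, 11), (9, 23, gold, 39), (9, 39, grey, 13), (9, 40, blue, 12), (9, 9, blue, 12)}
Filtering on pid ≥ 4 leaves {(9, 23, gold, 39), (9, 39, grey, 13), (9, 40, blue, 12), (9, 9, blue, 12)}.
Keep only column(s) pid, color, qty: {(9, blue, 40), (9, blue, 9), (9, gold, 23), (9, grey, 39)}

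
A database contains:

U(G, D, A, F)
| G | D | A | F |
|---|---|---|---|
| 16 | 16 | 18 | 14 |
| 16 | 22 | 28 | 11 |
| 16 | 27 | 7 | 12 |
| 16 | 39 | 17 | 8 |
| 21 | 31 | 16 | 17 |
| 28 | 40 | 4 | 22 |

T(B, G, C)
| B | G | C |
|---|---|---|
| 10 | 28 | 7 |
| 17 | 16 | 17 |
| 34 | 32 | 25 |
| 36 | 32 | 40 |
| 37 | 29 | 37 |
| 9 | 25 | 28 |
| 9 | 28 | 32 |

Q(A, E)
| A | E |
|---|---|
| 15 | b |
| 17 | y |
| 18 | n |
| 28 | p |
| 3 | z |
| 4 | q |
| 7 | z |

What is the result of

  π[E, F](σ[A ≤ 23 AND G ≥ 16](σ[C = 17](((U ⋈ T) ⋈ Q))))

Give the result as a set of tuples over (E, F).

{(n, 14), (y, 8), (z, 12)}

U ⋈ T (natural join on G): {(16, 16, 18, 14, 17, 17), (16, 22, 28, 11, 17, 17), (16, 27, 7, 12, 17, 17), (16, 39, 17, 8, 17, 17), (28, 40, 4, 22, 10, 7), (28, 40, 4, 22, 9, 32)}
(U ⋈ T) ⋈ Q (natural join on A): {(16, 16, 18, 14, 17, 17, n), (16, 22, 28, 11, 17, 17, p), (16, 27, 7, 12, 17, 17, z), (16, 39, 17, 8, 17, 17, y), (28, 40, 4, 22, 10, 7, q), (28, 40, 4, 22, 9, 32, q)}
Selection C = 17: {(16, 16, 18, 14, 17, 17, n), (16, 22, 28, 11, 17, 17, p), (16, 27, 7, 12, 17, 17, z), (16, 39, 17, 8, 17, 17, y)}
Selection A ≤ 23 AND G ≥ 16: {(16, 16, 18, 14, 17, 17, n), (16, 27, 7, 12, 17, 17, z), (16, 39, 17, 8, 17, 17, y)}
π[E, F]: project onto (E, F) → {(n, 14), (y, 8), (z, 12)}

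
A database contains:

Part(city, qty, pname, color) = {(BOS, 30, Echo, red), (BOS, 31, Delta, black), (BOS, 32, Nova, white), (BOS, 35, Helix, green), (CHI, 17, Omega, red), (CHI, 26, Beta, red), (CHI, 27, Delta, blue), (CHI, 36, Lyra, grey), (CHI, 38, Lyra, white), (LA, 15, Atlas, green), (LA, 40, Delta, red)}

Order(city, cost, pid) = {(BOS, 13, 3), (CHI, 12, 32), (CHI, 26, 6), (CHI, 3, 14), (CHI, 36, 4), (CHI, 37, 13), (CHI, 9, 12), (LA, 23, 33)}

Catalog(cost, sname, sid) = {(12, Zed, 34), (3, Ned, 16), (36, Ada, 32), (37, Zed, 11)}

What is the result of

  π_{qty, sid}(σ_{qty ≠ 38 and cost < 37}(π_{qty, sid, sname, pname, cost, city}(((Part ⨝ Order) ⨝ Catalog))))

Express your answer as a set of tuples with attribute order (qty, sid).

Natural join on city: {(BOS, 30, Echo, red, 13, 3), (BOS, 31, Delta, black, 13, 3), (BOS, 32, Nova, white, 13, 3), (BOS, 35, Helix, green, 13, 3), (CHI, 17, Omega, red, 12, 32), (CHI, 17, Omega, red, 26, 6), (CHI, 17, Omega, red, 3, 14), (CHI, 17, Omega, red, 36, 4), (CHI, 17, Omega, red, 37, 13), (CHI, 17, Omega, red, 9, 12), (CHI, 26, Beta, red, 12, 32), (CHI, 26, Beta, red, 26, 6), (CHI, 26, Beta, red, 3, 14), (CHI, 26, Beta, red, 36, 4), (CHI, 26, Beta, red, 37, 13), (CHI, 26, Beta, red, 9, 12), (CHI, 27, Delta, blue, 12, 32), (CHI, 27, Delta, blue, 26, 6), (CHI, 27, Delta, blue, 3, 14), (CHI, 27, Delta, blue, 36, 4), (CHI, 27, Delta, blue, 37, 13), (CHI, 27, Delta, blue, 9, 12), (CHI, 36, Lyra, grey, 12, 32), (CHI, 36, Lyra, grey, 26, 6), (CHI, 36, Lyra, grey, 3, 14), (CHI, 36, Lyra, grey, 36, 4), (CHI, 36, Lyra, grey, 37, 13), (CHI, 36, Lyra, grey, 9, 12), (CHI, 38, Lyra, white, 12, 32), (CHI, 38, Lyra, white, 26, 6), (CHI, 38, Lyra, white, 3, 14), (CHI, 38, Lyra, white, 36, 4), (CHI, 38, Lyra, white, 37, 13), (CHI, 38, Lyra, white, 9, 12), (LA, 15, Atlas, green, 23, 33), (LA, 40, Delta, red, 23, 33)}
Natural join on cost: {(CHI, 17, Omega, red, 12, 32, Zed, 34), (CHI, 17, Omega, red, 3, 14, Ned, 16), (CHI, 17, Omega, red, 36, 4, Ada, 32), (CHI, 17, Omega, red, 37, 13, Zed, 11), (CHI, 26, Beta, red, 12, 32, Zed, 34), (CHI, 26, Beta, red, 3, 14, Ned, 16), (CHI, 26, Beta, red, 36, 4, Ada, 32), (CHI, 26, Beta, red, 37, 13, Zed, 11), (CHI, 27, Delta, blue, 12, 32, Zed, 34), (CHI, 27, Delta, blue, 3, 14, Ned, 16), (CHI, 27, Delta, blue, 36, 4, Ada, 32), (CHI, 27, Delta, blue, 37, 13, Zed, 11), (CHI, 36, Lyra, grey, 12, 32, Zed, 34), (CHI, 36, Lyra, grey, 3, 14, Ned, 16), (CHI, 36, Lyra, grey, 36, 4, Ada, 32), (CHI, 36, Lyra, grey, 37, 13, Zed, 11), (CHI, 38, Lyra, white, 12, 32, Zed, 34), (CHI, 38, Lyra, white, 3, 14, Ned, 16), (CHI, 38, Lyra, white, 36, 4, Ada, 32), (CHI, 38, Lyra, white, 37, 13, Zed, 11)}
Keep only column(s) qty, sid, sname, pname, cost, city: {(17, 11, Zed, Omega, 37, CHI), (17, 16, Ned, Omega, 3, CHI), (17, 32, Ada, Omega, 36, CHI), (17, 34, Zed, Omega, 12, CHI), (26, 11, Zed, Beta, 37, CHI), (26, 16, Ned, Beta, 3, CHI), (26, 32, Ada, Beta, 36, CHI), (26, 34, Zed, Beta, 12, CHI), (27, 11, Zed, Delta, 37, CHI), (27, 16, Ned, Delta, 3, CHI), (27, 32, Ada, Delta, 36, CHI), (27, 34, Zed, Delta, 12, CHI), (36, 11, Zed, Lyra, 37, CHI), (36, 16, Ned, Lyra, 3, CHI), (36, 32, Ada, Lyra, 36, CHI), (36, 34, Zed, Lyra, 12, CHI), (38, 11, Zed, Lyra, 37, CHI), (38, 16, Ned, Lyra, 3, CHI), (38, 32, Ada, Lyra, 36, CHI), (38, 34, Zed, Lyra, 12, CHI)}
Apply σ_{qty ≠ 38 and cost < 37}; surviving tuples: {(17, 16, Ned, Omega, 3, CHI), (17, 32, Ada, Omega, 36, CHI), (17, 34, Zed, Omega, 12, CHI), (26, 16, Ned, Beta, 3, CHI), (26, 32, Ada, Beta, 36, CHI), (26, 34, Zed, Beta, 12, CHI), (27, 16, Ned, Delta, 3, CHI), (27, 32, Ada, Delta, 36, CHI), (27, 34, Zed, Delta, 12, CHI), (36, 16, Ned, Lyra, 3, CHI), (36, 32, Ada, Lyra, 36, CHI), (36, 34, Zed, Lyra, 12, CHI)}
Keep only column(s) qty, sid: {(17, 16), (17, 32), (17, 34), (26, 16), (26, 32), (26, 34), (27, 16), (27, 32), (27, 34), (36, 16), (36, 32), (36, 34)}

{(17, 16), (17, 32), (17, 34), (26, 16), (26, 32), (26, 34), (27, 16), (27, 32), (27, 34), (36, 16), (36, 32), (36, 34)}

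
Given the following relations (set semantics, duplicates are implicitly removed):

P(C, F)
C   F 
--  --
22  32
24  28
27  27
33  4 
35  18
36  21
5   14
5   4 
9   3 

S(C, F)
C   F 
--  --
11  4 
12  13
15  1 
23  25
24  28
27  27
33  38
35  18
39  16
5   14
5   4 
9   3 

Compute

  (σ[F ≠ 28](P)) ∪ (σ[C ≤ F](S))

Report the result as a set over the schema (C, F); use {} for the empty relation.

{(12, 13), (22, 32), (23, 25), (24, 28), (27, 27), (33, 38), (33, 4), (35, 18), (36, 21), (5, 14), (5, 4), (9, 3)}

σ[F ≠ 28]: keep tuples satisfying F ≠ 28 → {(22, 32), (27, 27), (33, 4), (35, 18), (36, 21), (5, 14), (5, 4), (9, 3)}
σ[C ≤ F]: keep tuples satisfying C ≤ F → {(12, 13), (23, 25), (24, 28), (27, 27), (33, 38), (5, 14)}
Union: {(22, 32), (27, 27), (33, 4), (35, 18), (36, 21), (5, 14), (5, 4), (9, 3)} with {(12, 13), (23, 25), (24, 28), (27, 27), (33, 38), (5, 14)} → {(12, 13), (22, 32), (23, 25), (24, 28), (27, 27), (33, 38), (33, 4), (35, 18), (36, 21), (5, 14), (5, 4), (9, 3)}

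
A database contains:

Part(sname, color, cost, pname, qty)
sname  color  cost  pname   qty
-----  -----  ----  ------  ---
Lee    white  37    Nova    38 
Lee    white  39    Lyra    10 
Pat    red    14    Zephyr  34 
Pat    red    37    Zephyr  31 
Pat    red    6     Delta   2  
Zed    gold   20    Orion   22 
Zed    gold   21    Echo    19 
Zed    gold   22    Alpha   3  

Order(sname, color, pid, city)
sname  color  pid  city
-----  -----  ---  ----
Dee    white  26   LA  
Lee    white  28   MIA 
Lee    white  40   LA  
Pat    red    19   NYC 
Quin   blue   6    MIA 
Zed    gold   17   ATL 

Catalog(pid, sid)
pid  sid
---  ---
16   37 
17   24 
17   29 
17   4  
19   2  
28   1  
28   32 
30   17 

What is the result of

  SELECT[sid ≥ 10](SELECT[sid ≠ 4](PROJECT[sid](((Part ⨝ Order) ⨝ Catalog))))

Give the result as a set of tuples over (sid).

Joining Part and Order on sname, color yields {(Lee, white, 37, Nova, 38, 28, MIA), (Lee, white, 37, Nova, 38, 40, LA), (Lee, white, 39, Lyra, 10, 28, MIA), (Lee, white, 39, Lyra, 10, 40, LA), (Pat, red, 14, Zephyr, 34, 19, NYC), (Pat, red, 37, Zephyr, 31, 19, NYC), (Pat, red, 6, Delta, 2, 19, NYC), (Zed, gold, 20, Orion, 22, 17, ATL), (Zed, gold, 21, Echo, 19, 17, ATL), (Zed, gold, 22, Alpha, 3, 17, ATL)}.
Joining (Part ⨝ Order) and Catalog on pid yields {(Lee, white, 37, Nova, 38, 28, MIA, 1), (Lee, white, 37, Nova, 38, 28, MIA, 32), (Lee, white, 39, Lyra, 10, 28, MIA, 1), (Lee, white, 39, Lyra, 10, 28, MIA, 32), (Pat, red, 14, Zephyr, 34, 19, NYC, 2), (Pat, red, 37, Zephyr, 31, 19, NYC, 2), (Pat, red, 6, Delta, 2, 19, NYC, 2), (Zed, gold, 20, Orion, 22, 17, ATL, 24), (Zed, gold, 20, Orion, 22, 17, ATL, 29), (Zed, gold, 20, Orion, 22, 17, ATL, 4), (Zed, gold, 21, Echo, 19, 17, ATL, 24), (Zed, gold, 21, Echo, 19, 17, ATL, 29), (Zed, gold, 21, Echo, 19, 17, ATL, 4), (Zed, gold, 22, Alpha, 3, 17, ATL, 24), (Zed, gold, 22, Alpha, 3, 17, ATL, 29), (Zed, gold, 22, Alpha, 3, 17, ATL, 4)}.
Projecting to sid (10 duplicate(s) eliminated): {1, 2, 24, 29, 32, 4}
Apply σ_{sid ≠ 4}; surviving tuples: {1, 2, 24, 29, 32}
Apply σ_{sid ≥ 10}; surviving tuples: {24, 29, 32}

{24, 29, 32}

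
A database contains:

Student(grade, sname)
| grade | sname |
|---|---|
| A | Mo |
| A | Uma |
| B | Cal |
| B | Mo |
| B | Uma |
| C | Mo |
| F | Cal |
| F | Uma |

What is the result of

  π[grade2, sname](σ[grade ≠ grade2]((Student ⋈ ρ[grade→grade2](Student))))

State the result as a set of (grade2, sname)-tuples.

{(A, Mo), (A, Uma), (B, Cal), (B, Mo), (B, Uma), (C, Mo), (F, Cal), (F, Uma)}

ρ[grade→grade2]: schema becomes (grade2, sname); tuples unchanged.
Joining Student and ρ[grade→grade2](Student) on sname yields {(A, Mo, A), (A, Mo, B), (A, Mo, C), (A, Uma, A), (A, Uma, B), (A, Uma, F), (B, Cal, B), (B, Cal, F), (B, Mo, A), (B, Mo, B), (B, Mo, C), (B, Uma, A), (B, Uma, B), (B, Uma, F), (C, Mo, A), (C, Mo, B), (C, Mo, C), (F, Cal, B), (F, Cal, F), (F, Uma, A), (F, Uma, B), (F, Uma, F)}.
Apply σ_{grade ≠ grade2}; surviving tuples: {(A, Mo, B), (A, Mo, C), (A, Uma, B), (A, Uma, F), (B, Cal, F), (B, Mo, A), (B, Mo, C), (B, Uma, A), (B, Uma, F), (C, Mo, A), (C, Mo, B), (F, Cal, B), (F, Uma, A), (F, Uma, B)}
π_{grade2, sname} gives {(A, Mo), (A, Uma), (B, Cal), (B, Mo), (B, Uma), (C, Mo), (F, Cal), (F, Uma)} (6 duplicate(s) eliminated).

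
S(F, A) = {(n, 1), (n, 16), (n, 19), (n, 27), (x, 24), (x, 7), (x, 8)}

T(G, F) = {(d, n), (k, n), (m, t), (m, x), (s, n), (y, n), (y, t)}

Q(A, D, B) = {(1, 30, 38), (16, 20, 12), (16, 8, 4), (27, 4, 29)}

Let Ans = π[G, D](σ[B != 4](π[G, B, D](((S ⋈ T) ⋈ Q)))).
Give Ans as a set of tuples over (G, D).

Natural join on F: {(n, 1, d), (n, 1, k), (n, 1, s), (n, 1, y), (n, 16, d), (n, 16, k), (n, 16, s), (n, 16, y), (n, 19, d), (n, 19, k), (n, 19, s), (n, 19, y), (n, 27, d), (n, 27, k), (n, 27, s), (n, 27, y), (x, 24, m), (x, 7, m), (x, 8, m)}
Natural join on A: {(n, 1, d, 30, 38), (n, 1, k, 30, 38), (n, 1, s, 30, 38), (n, 1, y, 30, 38), (n, 16, d, 20, 12), (n, 16, d, 8, 4), (n, 16, k, 20, 12), (n, 16, k, 8, 4), (n, 16, s, 20, 12), (n, 16, s, 8, 4), (n, 16, y, 20, 12), (n, 16, y, 8, 4), (n, 27, d, 4, 29), (n, 27, k, 4, 29), (n, 27, s, 4, 29), (n, 27, y, 4, 29)}
π[G, B, D]: project onto (G, B, D) → {(d, 12, 20), (d, 29, 4), (d, 38, 30), (d, 4, 8), (k, 12, 20), (k, 29, 4), (k, 38, 30), (k, 4, 8), (s, 12, 20), (s, 29, 4), (s, 38, 30), (s, 4, 8), (y, 12, 20), (y, 29, 4), (y, 38, 30), (y, 4, 8)}
Apply σ_{B != 4}; surviving tuples: {(d, 12, 20), (d, 29, 4), (d, 38, 30), (k, 12, 20), (k, 29, 4), (k, 38, 30), (s, 12, 20), (s, 29, 4), (s, 38, 30), (y, 12, 20), (y, 29, 4), (y, 38, 30)}
π[G, D]: project onto (G, D) → {(d, 20), (d, 30), (d, 4), (k, 20), (k, 30), (k, 4), (s, 20), (s, 30), (s, 4), (y, 20), (y, 30), (y, 4)}

{(d, 20), (d, 30), (d, 4), (k, 20), (k, 30), (k, 4), (s, 20), (s, 30), (s, 4), (y, 20), (y, 30), (y, 4)}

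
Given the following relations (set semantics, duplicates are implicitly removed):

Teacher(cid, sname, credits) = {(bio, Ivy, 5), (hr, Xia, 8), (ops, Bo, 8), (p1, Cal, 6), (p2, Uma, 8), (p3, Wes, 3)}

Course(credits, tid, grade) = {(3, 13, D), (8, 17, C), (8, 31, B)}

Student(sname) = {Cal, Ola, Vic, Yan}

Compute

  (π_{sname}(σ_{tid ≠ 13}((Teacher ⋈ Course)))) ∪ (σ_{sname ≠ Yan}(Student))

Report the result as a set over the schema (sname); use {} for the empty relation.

{Bo, Cal, Ola, Uma, Vic, Xia}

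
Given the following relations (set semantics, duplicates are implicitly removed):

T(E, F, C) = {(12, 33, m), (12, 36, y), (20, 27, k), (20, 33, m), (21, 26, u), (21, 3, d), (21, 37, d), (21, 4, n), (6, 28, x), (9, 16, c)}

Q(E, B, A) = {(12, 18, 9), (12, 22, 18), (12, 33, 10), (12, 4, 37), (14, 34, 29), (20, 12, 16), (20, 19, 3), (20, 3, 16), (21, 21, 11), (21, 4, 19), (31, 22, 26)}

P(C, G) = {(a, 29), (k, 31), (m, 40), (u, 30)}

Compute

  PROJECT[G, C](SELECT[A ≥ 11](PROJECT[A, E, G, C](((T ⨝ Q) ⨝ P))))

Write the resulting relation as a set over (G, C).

{(30, u), (31, k), (40, m)}

Natural join on E: {(12, 33, m, 18, 9), (12, 33, m, 22, 18), (12, 33, m, 33, 10), (12, 33, m, 4, 37), (12, 36, y, 18, 9), (12, 36, y, 22, 18), (12, 36, y, 33, 10), (12, 36, y, 4, 37), (20, 27, k, 12, 16), (20, 27, k, 19, 3), (20, 27, k, 3, 16), (20, 33, m, 12, 16), (20, 33, m, 19, 3), (20, 33, m, 3, 16), (21, 26, u, 21, 11), (21, 26, u, 4, 19), (21, 3, d, 21, 11), (21, 3, d, 4, 19), (21, 37, d, 21, 11), (21, 37, d, 4, 19), (21, 4, n, 21, 11), (21, 4, n, 4, 19)}
Natural join on C: {(12, 33, m, 18, 9, 40), (12, 33, m, 22, 18, 40), (12, 33, m, 33, 10, 40), (12, 33, m, 4, 37, 40), (20, 27, k, 12, 16, 31), (20, 27, k, 19, 3, 31), (20, 27, k, 3, 16, 31), (20, 33, m, 12, 16, 40), (20, 33, m, 19, 3, 40), (20, 33, m, 3, 16, 40), (21, 26, u, 21, 11, 30), (21, 26, u, 4, 19, 30)}
π[A, E, G, C]: project onto (A, E, G, C) (2 duplicate(s) eliminated) → {(10, 12, 40, m), (11, 21, 30, u), (16, 20, 31, k), (16, 20, 40, m), (18, 12, 40, m), (19, 21, 30, u), (3, 20, 31, k), (3, 20, 40, m), (37, 12, 40, m), (9, 12, 40, m)}
Apply σ_{A ≥ 11}; surviving tuples: {(11, 21, 30, u), (16, 20, 31, k), (16, 20, 40, m), (18, 12, 40, m), (19, 21, 30, u), (37, 12, 40, m)}
π[G, C]: project onto (G, C) (3 duplicate(s) eliminated) → {(30, u), (31, k), (40, m)}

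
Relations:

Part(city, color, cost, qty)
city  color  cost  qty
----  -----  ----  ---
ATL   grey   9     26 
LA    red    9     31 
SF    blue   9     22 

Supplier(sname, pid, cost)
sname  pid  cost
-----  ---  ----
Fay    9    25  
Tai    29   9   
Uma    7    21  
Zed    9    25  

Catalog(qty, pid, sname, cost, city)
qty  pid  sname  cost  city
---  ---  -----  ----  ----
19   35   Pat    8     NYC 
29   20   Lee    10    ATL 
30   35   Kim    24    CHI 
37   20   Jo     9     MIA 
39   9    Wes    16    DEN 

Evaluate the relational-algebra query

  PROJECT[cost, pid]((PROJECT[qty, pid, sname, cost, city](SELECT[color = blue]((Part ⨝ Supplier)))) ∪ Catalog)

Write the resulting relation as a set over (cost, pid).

Natural join on cost: {(ATL, grey, 9, 26, Tai, 29), (LA, red, 9, 31, Tai, 29), (SF, blue, 9, 22, Tai, 29)}
σ[color = blue]: keep tuples satisfying color = blue → {(SF, blue, 9, 22, Tai, 29)}
Keep only column(s) qty, pid, sname, cost, city: {(22, 29, Tai, 9, SF)}
Taking the union: {(19, 35, Pat, 8, NYC), (22, 29, Tai, 9, SF), (29, 20, Lee, 10, ATL), (30, 35, Kim, 24, CHI), (37, 20, Jo, 9, MIA), (39, 9, Wes, 16, DEN)}
Keep only column(s) cost, pid: {(10, 20), (16, 9), (24, 35), (8, 35), (9, 20), (9, 29)}

{(10, 20), (16, 9), (24, 35), (8, 35), (9, 20), (9, 29)}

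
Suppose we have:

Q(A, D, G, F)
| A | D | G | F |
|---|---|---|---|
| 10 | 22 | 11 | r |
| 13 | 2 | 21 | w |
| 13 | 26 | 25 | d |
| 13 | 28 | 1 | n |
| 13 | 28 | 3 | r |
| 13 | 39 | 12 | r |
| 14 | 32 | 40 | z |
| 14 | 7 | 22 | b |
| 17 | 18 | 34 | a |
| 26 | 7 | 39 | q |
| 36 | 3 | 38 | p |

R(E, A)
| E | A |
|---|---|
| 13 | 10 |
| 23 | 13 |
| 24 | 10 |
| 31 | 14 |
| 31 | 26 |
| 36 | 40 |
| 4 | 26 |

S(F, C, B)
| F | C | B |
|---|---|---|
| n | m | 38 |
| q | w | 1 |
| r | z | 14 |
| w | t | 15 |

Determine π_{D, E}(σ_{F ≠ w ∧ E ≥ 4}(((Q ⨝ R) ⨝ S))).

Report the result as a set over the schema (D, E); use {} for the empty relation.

{(22, 13), (22, 24), (28, 23), (39, 23), (7, 31), (7, 4)}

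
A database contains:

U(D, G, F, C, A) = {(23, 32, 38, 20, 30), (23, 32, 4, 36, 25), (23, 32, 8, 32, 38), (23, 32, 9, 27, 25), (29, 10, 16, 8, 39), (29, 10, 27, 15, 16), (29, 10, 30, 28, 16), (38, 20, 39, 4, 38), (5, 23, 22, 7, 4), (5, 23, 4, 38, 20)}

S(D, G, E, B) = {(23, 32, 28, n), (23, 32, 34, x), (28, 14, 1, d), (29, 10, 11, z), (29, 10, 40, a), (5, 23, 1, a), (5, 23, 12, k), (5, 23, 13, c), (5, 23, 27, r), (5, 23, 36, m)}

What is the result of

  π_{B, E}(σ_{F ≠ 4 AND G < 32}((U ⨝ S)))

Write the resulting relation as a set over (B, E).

{(a, 1), (a, 40), (c, 13), (k, 12), (m, 36), (r, 27), (z, 11)}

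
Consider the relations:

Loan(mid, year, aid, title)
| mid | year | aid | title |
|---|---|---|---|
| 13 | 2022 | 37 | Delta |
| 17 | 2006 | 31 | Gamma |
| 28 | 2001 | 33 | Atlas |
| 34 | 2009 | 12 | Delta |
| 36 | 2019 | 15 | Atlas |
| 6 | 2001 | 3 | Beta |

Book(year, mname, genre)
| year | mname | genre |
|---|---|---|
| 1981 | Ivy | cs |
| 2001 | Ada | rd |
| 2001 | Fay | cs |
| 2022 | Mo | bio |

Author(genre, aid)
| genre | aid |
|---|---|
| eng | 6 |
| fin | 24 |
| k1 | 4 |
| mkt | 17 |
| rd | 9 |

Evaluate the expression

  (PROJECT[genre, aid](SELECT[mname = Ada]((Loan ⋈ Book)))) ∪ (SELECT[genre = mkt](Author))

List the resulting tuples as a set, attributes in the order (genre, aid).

Loan ⋈ Book (natural join on year): {(13, 2022, 37, Delta, Mo, bio), (28, 2001, 33, Atlas, Ada, rd), (28, 2001, 33, Atlas, Fay, cs), (6, 2001, 3, Beta, Ada, rd), (6, 2001, 3, Beta, Fay, cs)}
Filtering on mname = Ada leaves {(28, 2001, 33, Atlas, Ada, rd), (6, 2001, 3, Beta, Ada, rd)}.
π_{genre, aid} gives {(rd, 3), (rd, 33)}.
Filtering on genre = mkt leaves {(mkt, 17)}.
Union: {(rd, 3), (rd, 33)} with {(mkt, 17)} → {(mkt, 17), (rd, 3), (rd, 33)}

{(mkt, 17), (rd, 3), (rd, 33)}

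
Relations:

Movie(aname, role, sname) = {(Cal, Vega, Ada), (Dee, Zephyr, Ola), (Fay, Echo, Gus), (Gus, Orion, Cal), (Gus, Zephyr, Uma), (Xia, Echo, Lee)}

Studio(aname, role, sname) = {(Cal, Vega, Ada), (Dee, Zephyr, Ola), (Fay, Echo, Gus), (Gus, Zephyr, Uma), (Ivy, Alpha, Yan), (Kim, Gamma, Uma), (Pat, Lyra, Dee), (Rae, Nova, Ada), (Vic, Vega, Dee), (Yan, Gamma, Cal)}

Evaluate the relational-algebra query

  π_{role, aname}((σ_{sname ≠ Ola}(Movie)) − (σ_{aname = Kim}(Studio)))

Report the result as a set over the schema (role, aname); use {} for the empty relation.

{(Echo, Fay), (Echo, Xia), (Orion, Gus), (Vega, Cal), (Zephyr, Gus)}

Selection sname ≠ Ola: {(Cal, Vega, Ada), (Fay, Echo, Gus), (Gus, Orion, Cal), (Gus, Zephyr, Uma), (Xia, Echo, Lee)}
Selection aname = Kim: {(Kim, Gamma, Uma)}
Set difference of the two operands is {(Cal, Vega, Ada), (Fay, Echo, Gus), (Gus, Orion, Cal), (Gus, Zephyr, Uma), (Xia, Echo, Lee)}.
Keep only column(s) role, aname: {(Echo, Fay), (Echo, Xia), (Orion, Gus), (Vega, Cal), (Zephyr, Gus)}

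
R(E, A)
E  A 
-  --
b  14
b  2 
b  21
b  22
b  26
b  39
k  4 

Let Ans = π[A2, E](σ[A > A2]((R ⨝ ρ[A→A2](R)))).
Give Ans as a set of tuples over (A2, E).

{(14, b), (2, b), (21, b), (22, b), (26, b)}

ρ[A→A2]: schema becomes (E, A2); tuples unchanged.
Natural join on E: {(b, 14, 14), (b, 14, 2), (b, 14, 21), (b, 14, 22), (b, 14, 26), (b, 14, 39), (b, 2, 14), (b, 2, 2), (b, 2, 21), (b, 2, 22), (b, 2, 26), (b, 2, 39), (b, 21, 14), (b, 21, 2), (b, 21, 21), (b, 21, 22), (b, 21, 26), (b, 21, 39), (b, 22, 14), (b, 22, 2), (b, 22, 21), (b, 22, 22), (b, 22, 26), (b, 22, 39), (b, 26, 14), (b, 26, 2), (b, 26, 21), (b, 26, 22), (b, 26, 26), (b, 26, 39), (b, 39, 14), (b, 39, 2), (b, 39, 21), (b, 39, 22), (b, 39, 26), (b, 39, 39), (k, 4, 4)}
Apply σ_{A > A2}; surviving tuples: {(b, 14, 2), (b, 21, 14), (b, 21, 2), (b, 22, 14), (b, 22, 2), (b, 22, 21), (b, 26, 14), (b, 26, 2), (b, 26, 21), (b, 26, 22), (b, 39, 14), (b, 39, 2), (b, 39, 21), (b, 39, 22), (b, 39, 26)}
π_{A2, E} gives {(14, b), (2, b), (21, b), (22, b), (26, b)} (10 duplicate(s) eliminated).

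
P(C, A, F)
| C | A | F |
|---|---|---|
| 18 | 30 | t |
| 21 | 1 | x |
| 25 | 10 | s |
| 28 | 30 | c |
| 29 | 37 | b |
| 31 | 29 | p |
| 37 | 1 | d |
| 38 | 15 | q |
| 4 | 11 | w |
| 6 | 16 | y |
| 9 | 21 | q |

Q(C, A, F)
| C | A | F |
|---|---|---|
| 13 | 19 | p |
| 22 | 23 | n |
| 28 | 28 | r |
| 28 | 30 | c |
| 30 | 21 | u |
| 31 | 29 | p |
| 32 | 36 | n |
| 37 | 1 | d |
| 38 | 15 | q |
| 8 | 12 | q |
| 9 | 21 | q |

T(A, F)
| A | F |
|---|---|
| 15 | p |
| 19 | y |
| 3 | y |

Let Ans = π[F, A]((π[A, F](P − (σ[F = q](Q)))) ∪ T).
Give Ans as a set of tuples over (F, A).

Apply σ_{F = q}; surviving tuples: {(38, 15, q), (8, 12, q), (9, 21, q)}
Set difference of the two operands is {(18, 30, t), (21, 1, x), (25, 10, s), (28, 30, c), (29, 37, b), (31, 29, p), (37, 1, d), (4, 11, w), (6, 16, y)}.
Projecting to A, F: {(1, d), (1, x), (10, s), (11, w), (16, y), (29, p), (30, c), (30, t), (37, b)}
Set union of the two operands is {(1, d), (1, x), (10, s), (11, w), (15, p), (16, y), (19, y), (29, p), (3, y), (30, c), (30, t), (37, b)}.
Projecting to F, A: {(b, 37), (c, 30), (d, 1), (p, 15), (p, 29), (s, 10), (t, 30), (w, 11), (x, 1), (y, 16), (y, 19), (y, 3)}

{(b, 37), (c, 30), (d, 1), (p, 15), (p, 29), (s, 10), (t, 30), (w, 11), (x, 1), (y, 16), (y, 19), (y, 3)}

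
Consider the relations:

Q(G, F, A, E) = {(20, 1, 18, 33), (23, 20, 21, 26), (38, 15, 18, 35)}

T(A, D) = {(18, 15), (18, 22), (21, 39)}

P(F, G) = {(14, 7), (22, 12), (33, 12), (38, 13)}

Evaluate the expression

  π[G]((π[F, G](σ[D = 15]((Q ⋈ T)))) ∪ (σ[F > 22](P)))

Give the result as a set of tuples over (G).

Joining Q and T on A yields {(20, 1, 18, 33, 15), (20, 1, 18, 33, 22), (23, 20, 21, 26, 39), (38, 15, 18, 35, 15), (38, 15, 18, 35, 22)}.
Apply σ_{D = 15}; surviving tuples: {(20, 1, 18, 33, 15), (38, 15, 18, 35, 15)}
Keep only column(s) F, G: {(1, 20), (15, 38)}
Apply σ_{F > 22}; surviving tuples: {(33, 12), (38, 13)}
Union: {(1, 20), (15, 38)} with {(33, 12), (38, 13)} → {(1, 20), (15, 38), (33, 12), (38, 13)}
Keep only column(s) G: {12, 13, 20, 38}

{12, 13, 20, 38}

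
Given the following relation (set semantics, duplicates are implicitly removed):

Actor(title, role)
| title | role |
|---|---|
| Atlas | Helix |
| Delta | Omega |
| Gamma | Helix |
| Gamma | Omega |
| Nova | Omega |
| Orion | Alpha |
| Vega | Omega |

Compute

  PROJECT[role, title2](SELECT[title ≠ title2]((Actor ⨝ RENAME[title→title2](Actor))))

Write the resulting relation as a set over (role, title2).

{(Helix, Atlas), (Helix, Gamma), (Omega, Delta), (Omega, Gamma), (Omega, Nova), (Omega, Vega)}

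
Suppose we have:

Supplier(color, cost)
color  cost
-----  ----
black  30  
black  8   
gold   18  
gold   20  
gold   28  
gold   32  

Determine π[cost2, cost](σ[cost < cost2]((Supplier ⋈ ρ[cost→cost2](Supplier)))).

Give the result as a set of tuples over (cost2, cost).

ρ[cost→cost2]: schema becomes (color, cost2); tuples unchanged.
Supplier ⋈ ρ[cost→cost2](Supplier) (natural join on color): {(black, 30, 30), (black, 30, 8), (black, 8, 30), (black, 8, 8), (gold, 18, 18), (gold, 18, 20), (gold, 18, 28), (gold, 18, 32), (gold, 20, 18), (gold, 20, 20), (gold, 20, 28), (gold, 20, 32), (gold, 28, 18), (gold, 28, 20), (gold, 28, 28), (gold, 28, 32), (gold, 32, 18), (gold, 32, 20), (gold, 32, 28), (gold, 32, 32)}
Filtering on cost < cost2 leaves {(black, 8, 30), (gold, 18, 20), (gold, 18, 28), (gold, 18, 32), (gold, 20, 28), (gold, 20, 32), (gold, 28, 32)}.
π[cost2, cost]: project onto (cost2, cost) → {(20, 18), (28, 18), (28, 20), (30, 8), (32, 18), (32, 20), (32, 28)}

{(20, 18), (28, 18), (28, 20), (30, 8), (32, 18), (32, 20), (32, 28)}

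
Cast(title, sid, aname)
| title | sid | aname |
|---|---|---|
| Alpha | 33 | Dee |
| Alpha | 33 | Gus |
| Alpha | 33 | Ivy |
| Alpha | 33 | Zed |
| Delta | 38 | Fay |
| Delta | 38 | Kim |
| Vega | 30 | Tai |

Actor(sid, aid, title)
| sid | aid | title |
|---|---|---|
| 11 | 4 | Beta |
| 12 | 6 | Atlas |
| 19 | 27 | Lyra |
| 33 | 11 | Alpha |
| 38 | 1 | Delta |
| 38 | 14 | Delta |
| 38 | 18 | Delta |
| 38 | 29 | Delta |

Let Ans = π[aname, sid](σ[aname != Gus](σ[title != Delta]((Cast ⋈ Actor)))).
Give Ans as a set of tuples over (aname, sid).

{(Dee, 33), (Ivy, 33), (Zed, 33)}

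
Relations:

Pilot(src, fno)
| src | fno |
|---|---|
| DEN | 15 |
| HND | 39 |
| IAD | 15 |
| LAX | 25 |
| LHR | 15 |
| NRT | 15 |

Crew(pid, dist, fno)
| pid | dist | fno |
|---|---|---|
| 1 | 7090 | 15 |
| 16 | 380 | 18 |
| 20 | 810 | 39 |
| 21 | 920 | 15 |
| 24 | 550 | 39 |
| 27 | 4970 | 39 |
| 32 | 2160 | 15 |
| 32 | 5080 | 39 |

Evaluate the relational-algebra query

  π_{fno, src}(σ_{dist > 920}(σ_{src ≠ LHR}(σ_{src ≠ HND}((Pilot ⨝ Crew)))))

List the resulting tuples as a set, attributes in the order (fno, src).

{(15, DEN), (15, IAD), (15, NRT)}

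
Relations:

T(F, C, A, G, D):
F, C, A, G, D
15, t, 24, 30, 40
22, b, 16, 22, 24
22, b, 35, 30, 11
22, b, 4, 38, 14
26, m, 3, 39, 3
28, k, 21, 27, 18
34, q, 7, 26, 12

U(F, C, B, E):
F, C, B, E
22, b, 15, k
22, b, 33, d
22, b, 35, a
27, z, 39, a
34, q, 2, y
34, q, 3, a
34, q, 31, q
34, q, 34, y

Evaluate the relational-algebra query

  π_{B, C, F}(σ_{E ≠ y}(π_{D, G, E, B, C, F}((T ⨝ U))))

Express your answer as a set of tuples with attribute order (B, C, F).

{(15, b, 22), (3, q, 34), (31, q, 34), (33, b, 22), (35, b, 22)}

T ⋈ U (natural join on F, C): {(22, b, 16, 22, 24, 15, k), (22, b, 16, 22, 24, 33, d), (22, b, 16, 22, 24, 35, a), (22, b, 35, 30, 11, 15, k), (22, b, 35, 30, 11, 33, d), (22, b, 35, 30, 11, 35, a), (22, b, 4, 38, 14, 15, k), (22, b, 4, 38, 14, 33, d), (22, b, 4, 38, 14, 35, a), (34, q, 7, 26, 12, 2, y), (34, q, 7, 26, 12, 3, a), (34, q, 7, 26, 12, 31, q), (34, q, 7, 26, 12, 34, y)}
π_{D, G, E, B, C, F} gives {(11, 30, a, 35, b, 22), (11, 30, d, 33, b, 22), (11, 30, k, 15, b, 22), (12, 26, a, 3, q, 34), (12, 26, q, 31, q, 34), (12, 26, y, 2, q, 34), (12, 26, y, 34, q, 34), (14, 38, a, 35, b, 22), (14, 38, d, 33, b, 22), (14, 38, k, 15, b, 22), (24, 22, a, 35, b, 22), (24, 22, d, 33, b, 22), (24, 22, k, 15, b, 22)}.
σ[E ≠ y]: keep tuples satisfying E ≠ y → {(11, 30, a, 35, b, 22), (11, 30, d, 33, b, 22), (11, 30, k, 15, b, 22), (12, 26, a, 3, q, 34), (12, 26, q, 31, q, 34), (14, 38, a, 35, b, 22), (14, 38, d, 33, b, 22), (14, 38, k, 15, b, 22), (24, 22, a, 35, b, 22), (24, 22, d, 33, b, 22), (24, 22, k, 15, b, 22)}
π_{B, C, F} gives {(15, b, 22), (3, q, 34), (31, q, 34), (33, b, 22), (35, b, 22)} (6 duplicate(s) eliminated).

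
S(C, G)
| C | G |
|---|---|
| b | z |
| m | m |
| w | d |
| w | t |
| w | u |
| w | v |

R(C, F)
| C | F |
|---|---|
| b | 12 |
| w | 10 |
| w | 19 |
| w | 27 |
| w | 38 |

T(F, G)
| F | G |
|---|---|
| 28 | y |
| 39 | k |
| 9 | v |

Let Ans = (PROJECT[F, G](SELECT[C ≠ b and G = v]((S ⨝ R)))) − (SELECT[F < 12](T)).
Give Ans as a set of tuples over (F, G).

{(10, v), (19, v), (27, v), (38, v)}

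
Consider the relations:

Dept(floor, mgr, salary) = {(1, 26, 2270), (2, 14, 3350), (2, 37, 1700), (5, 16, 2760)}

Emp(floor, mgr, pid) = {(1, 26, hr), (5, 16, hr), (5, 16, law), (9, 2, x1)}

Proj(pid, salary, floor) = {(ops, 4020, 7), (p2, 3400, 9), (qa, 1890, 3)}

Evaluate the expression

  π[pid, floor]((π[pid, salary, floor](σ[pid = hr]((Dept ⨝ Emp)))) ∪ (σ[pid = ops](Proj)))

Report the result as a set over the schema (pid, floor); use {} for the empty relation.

{(hr, 1), (hr, 5), (ops, 7)}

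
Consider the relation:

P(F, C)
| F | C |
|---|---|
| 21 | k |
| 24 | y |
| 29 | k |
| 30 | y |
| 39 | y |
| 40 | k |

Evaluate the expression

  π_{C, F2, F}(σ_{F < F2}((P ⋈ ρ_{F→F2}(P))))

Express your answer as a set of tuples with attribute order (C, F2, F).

{(k, 29, 21), (k, 40, 21), (k, 40, 29), (y, 30, 24), (y, 39, 24), (y, 39, 30)}

ρ[F→F2]: schema becomes (F2, C); tuples unchanged.
P ⋈ ρ_{F→F2}(P) (natural join on C): {(21, k, 21), (21, k, 29), (21, k, 40), (24, y, 24), (24, y, 30), (24, y, 39), (29, k, 21), (29, k, 29), (29, k, 40), (30, y, 24), (30, y, 30), (30, y, 39), (39, y, 24), (39, y, 30), (39, y, 39), (40, k, 21), (40, k, 29), (40, k, 40)}
σ[F < F2]: keep tuples satisfying F < F2 → {(21, k, 29), (21, k, 40), (24, y, 30), (24, y, 39), (29, k, 40), (30, y, 39)}
π[C, F2, F]: project onto (C, F2, F) → {(k, 29, 21), (k, 40, 21), (k, 40, 29), (y, 30, 24), (y, 39, 24), (y, 39, 30)}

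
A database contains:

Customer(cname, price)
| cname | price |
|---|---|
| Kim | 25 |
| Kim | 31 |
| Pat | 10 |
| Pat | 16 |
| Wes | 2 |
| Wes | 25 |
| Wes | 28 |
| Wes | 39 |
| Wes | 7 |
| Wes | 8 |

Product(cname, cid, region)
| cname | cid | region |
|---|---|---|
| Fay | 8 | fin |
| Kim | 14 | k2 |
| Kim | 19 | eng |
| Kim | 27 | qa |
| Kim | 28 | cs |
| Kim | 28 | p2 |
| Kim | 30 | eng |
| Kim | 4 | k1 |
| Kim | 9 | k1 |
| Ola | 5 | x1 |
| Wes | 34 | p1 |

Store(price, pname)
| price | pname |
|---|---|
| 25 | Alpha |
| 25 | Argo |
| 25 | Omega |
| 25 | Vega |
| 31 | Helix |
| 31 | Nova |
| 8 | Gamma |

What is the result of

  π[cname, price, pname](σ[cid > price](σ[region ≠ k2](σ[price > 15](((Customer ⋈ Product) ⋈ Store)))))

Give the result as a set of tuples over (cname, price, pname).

{(Kim, 25, Alpha), (Kim, 25, Argo), (Kim, 25, Omega), (Kim, 25, Vega), (Wes, 25, Alpha), (Wes, 25, Argo), (Wes, 25, Omega), (Wes, 25, Vega)}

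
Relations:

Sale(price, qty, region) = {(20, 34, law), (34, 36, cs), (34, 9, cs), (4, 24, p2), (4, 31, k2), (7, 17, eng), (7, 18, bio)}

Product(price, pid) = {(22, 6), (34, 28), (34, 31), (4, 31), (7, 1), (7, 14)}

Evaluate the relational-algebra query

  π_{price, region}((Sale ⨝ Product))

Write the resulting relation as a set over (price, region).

Sale ⋈ Product (natural join on price): {(34, 36, cs, 28), (34, 36, cs, 31), (34, 9, cs, 28), (34, 9, cs, 31), (4, 24, p2, 31), (4, 31, k2, 31), (7, 17, eng, 1), (7, 17, eng, 14), (7, 18, bio, 1), (7, 18, bio, 14)}
Keep only column(s) price, region (5 duplicate(s) eliminated): {(34, cs), (4, k2), (4, p2), (7, bio), (7, eng)}

{(34, cs), (4, k2), (4, p2), (7, bio), (7, eng)}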